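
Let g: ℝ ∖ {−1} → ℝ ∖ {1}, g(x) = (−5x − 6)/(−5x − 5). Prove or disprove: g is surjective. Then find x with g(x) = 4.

For any y ≠ 1, solving y(−5x − 5) = −5x − 6 for x gives a well-defined x ≠ −1. So g is surjective.
Solving g(x) = 4: cross-multiplying gives −5x − 6 = 4(−5x − 5), which rearranges to 15x = −14, so x = −14/15.

-14/15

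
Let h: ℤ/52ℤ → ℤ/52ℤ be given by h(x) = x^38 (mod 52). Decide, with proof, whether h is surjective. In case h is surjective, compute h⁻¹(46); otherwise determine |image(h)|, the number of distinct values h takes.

14

h(12): Repeated squaring mod 52: 12^1 ≡ 12, 12^2 ≡ 12² = 144 ≡ 40, 12^4 ≡ 40² = 1600 ≡ 40, 12^8 ≡ 40² = 1600 ≡ 40, 12^16 ≡ 40² = 1600 ≡ 40, 12^32 ≡ 40² = 1600 ≡ 40. Since 38 = 32 + 4 + 2, 12^38 ≡ 40·40·40: 40·40 = 1600 ≡ 40, then 40·40 = 1600 ≡ 40. So 12^38 ≡ 40 (mod 52).
h(14): Repeated squaring mod 52: 14^1 ≡ 14, 14^2 ≡ 14² = 196 ≡ 40, 14^4 ≡ 40² = 1600 ≡ 40, 14^8 ≡ 40² = 1600 ≡ 40, 14^16 ≡ 40² = 1600 ≡ 40, 14^32 ≡ 40² = 1600 ≡ 40. Since 38 = 32 + 4 + 2, 14^38 ≡ 40·40·40: 40·40 = 1600 ≡ 40, then 40·40 = 1600 ≡ 40. So 14^38 ≡ 40 (mod 52).
So h(12) = h(14) = 40 while 12 ≠ 14, thus h is not injective.
A non-injective map from the 52-element set ℤ/52ℤ to itself takes at most 51 distinct values, so it cannot be surjective. So h is not surjective.
Since h is not surjective, we determine |image(h)|. Computing x^38 mod 52 for each x (by repeated squaring, reducing mod 52 at every step), the values h(0), h(1), …, h(51) are: 0, 1, 4, 9, 16, 25, 36, 49, 12, 29, 48, 17, 40, 13, 40, 17, 48, 29, 12, 49, 36, 25, 16, 9, 4, 1, 0, 1, 4, 9, 16, 25, 36, 49, 12, 29, 48, 17, 40, 13, 40, 17, 48, 29, 12, 49, 36, 25, 16, 9, 4, 1.
The distinct values are {0, 1, 4, 9, 12, 13, 16, 17, 25, 29, 36, 40, 48, 49}; there are 14 of them.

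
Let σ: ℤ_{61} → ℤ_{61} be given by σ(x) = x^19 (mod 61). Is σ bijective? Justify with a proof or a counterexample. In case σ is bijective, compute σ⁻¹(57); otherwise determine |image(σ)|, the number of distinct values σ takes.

Since 61 is prime, the nonzero elements of ℤ_{61} form a cyclic group of order 60.
As gcd(19, 60) = 1, raising to the 19th power is a bijection on this group: if x_1^19 ≡ x_2^19 then (x_1x_2^{−1})^19 = 1, and the only element of order dividing gcd(19, 60) = 1 is 1, so x_1 = x_2.
With σ(0) = 0 this makes σ injective on all of ℤ_{61}, hence bijective (finite equal-size domain and codomain). In particular σ is bijective.
Since σ is bijective, we find the preimage of 57. The inverse of x ↦ x^19 on (ℤ_{61})^× is x ↦ x^19, because 19·19 = 361 = 6·60 + 1 ≡ 1 (mod 60) and x^{60} = 1 for x ≠ 0 (Fermat). So σ⁻¹(57) = 57^19 mod 61.
Repeated squaring mod 61: 57^1 ≡ 57, 57^2 ≡ 57² = 3249 ≡ 16, 57^4 ≡ 16² = 256 ≡ 12, 57^8 ≡ 12² = 144 ≡ 22, 57^16 ≡ 22² = 484 ≡ 57. Since 19 = 16 + 2 + 1, 57^19 ≡ 57·16·57: 57·16 = 912 ≡ 58, then 58·57 = 3306 ≡ 12. So 57^19 ≡ 12 (mod 61).
Hence σ⁻¹(57) = 12.

12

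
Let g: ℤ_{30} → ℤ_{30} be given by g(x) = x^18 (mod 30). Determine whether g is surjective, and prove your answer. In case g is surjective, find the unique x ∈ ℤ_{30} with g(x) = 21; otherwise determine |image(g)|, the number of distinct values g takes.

g(2): Repeated squaring mod 30: 2^1 ≡ 2, 2^2 ≡ 2² = 4, 2^4 ≡ 4² = 16, 2^8 ≡ 16² = 256 ≡ 16, 2^16 ≡ 16² = 256 ≡ 16. Since 18 = 16 + 2, 2^18 ≡ 16·4: 16·4 = 64 ≡ 4. So 2^18 ≡ 4 (mod 30).
g(8): Repeated squaring mod 30: 8^1 ≡ 8, 8^2 ≡ 8² = 64 ≡ 4, 8^4 ≡ 4² = 16, 8^8 ≡ 16² = 256 ≡ 16, 8^16 ≡ 16² = 256 ≡ 16. Since 18 = 16 + 2, 8^18 ≡ 16·4: 16·4 = 64 ≡ 4. So 8^18 ≡ 4 (mod 30).
So g(2) = g(8) = 4 while 2 ≠ 8, so g is not injective.
A non-injective map from the 30-element set ℤ_{30} to itself takes at most 29 distinct values, so it cannot be surjective. Hence g is not surjective.
Since g is not surjective, we determine |image(g)|. Computing x^18 mod 30 for each x (by repeated squaring, reducing mod 30 at every step), the values g(0), g(1), …, g(29) are: 0, 1, 4, 9, 16, 25, 6, 19, 4, 21, 10, 1, 24, 19, 16, 15, 16, 19, 24, 1, 10, 21, 4, 19, 6, 25, 16, 9, 4, 1.
The distinct values are {0, 1, 4, 6, 9, 10, 15, 16, 19, 21, 24, 25}; there are 12 of them.

12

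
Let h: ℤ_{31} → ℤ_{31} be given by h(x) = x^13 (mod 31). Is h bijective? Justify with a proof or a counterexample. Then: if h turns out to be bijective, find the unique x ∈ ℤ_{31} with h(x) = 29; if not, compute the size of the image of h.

Since 31 is prime, the nonzero elements of ℤ_{31} form a cyclic group of order 30.
As gcd(13, 30) = 1, raising to the 13th power is a bijection on this group: if x_1^13 ≡ x_2^13 then (x_1x_2^{−1})^13 = 1, and the only element of order dividing gcd(13, 30) = 1 is 1, so x_1 = x_2.
With h(0) = 0 this makes h injective on all of ℤ_{31}, hence bijective (finite equal-size domain and codomain). In particular h is bijective.
Since h is bijective, we find the preimage of 29. The inverse of x ↦ x^13 on (ℤ_{31})^× is x ↦ x^7, because 13·7 = 91 = 3·30 + 1 ≡ 1 (mod 30) and x^{30} = 1 for x ≠ 0 (Fermat). So h⁻¹(29) = 29^7 mod 31.
Repeated squaring mod 31: 29^1 ≡ 29, 29^2 ≡ 29² = 841 ≡ 4, 29^4 ≡ 4² = 16. Since 7 = 4 + 2 + 1, 29^7 ≡ 16·4·29: 16·4 = 64 ≡ 2, then 2·29 = 58 ≡ 27. So 29^7 ≡ 27 (mod 31).
Hence h⁻¹(29) = 27.

27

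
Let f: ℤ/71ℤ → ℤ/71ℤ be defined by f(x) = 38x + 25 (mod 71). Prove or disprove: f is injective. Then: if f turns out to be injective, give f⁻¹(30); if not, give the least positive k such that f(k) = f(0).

By definition, f is injective if f(x_1) = f(x_2) implies x_1 = x_2.
Suppose f(x_1) = f(x_2) in ℤ/71ℤ. Then 38x_1 + 25 ≡ 38x_2 + 25 (mod 71), so 38(x_1 − x_2) ≡ 0 (mod 71).
Since gcd(38, 71) = 1, 38 is invertible modulo 71, hence x_1 − x_2 ≡ 0 (mod 71), i.e. x_1 = x_2.
Thus f is injective.
We now compute 38⁻¹ mod 71 explicitly. Euclid's algorithm: 71 = 1·38 + 33, 38 = 1·33 + 5, 33 = 6·5 + 3, 5 = 1·3 + 2, 3 = 1·2 + 1; back-substituting gives 1 = 43·38 − 23·71, so 38⁻¹ ≡ 43 (mod 71).
Since f is injective, we compute f⁻¹(30): solve 38x + 25 ≡ 30 (mod 71), i.e. 38x ≡ 5 (mod 71).
Multiplying by 38⁻¹ = 43 gives x ≡ 43·5 = 215 = 3·71 + 2 ≡ 2 (mod 71).
Check: f(2) = 38·2 + 25 = 101 = 1·71 + 30 ≡ 30 (mod 71).

2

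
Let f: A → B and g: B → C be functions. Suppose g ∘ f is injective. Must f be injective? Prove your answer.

Suppose f(a) = f(b). Applying g: (g ∘ f)(a) = (g ∘ f)(b). Since g ∘ f is injective, a = b. So f is injective.

injective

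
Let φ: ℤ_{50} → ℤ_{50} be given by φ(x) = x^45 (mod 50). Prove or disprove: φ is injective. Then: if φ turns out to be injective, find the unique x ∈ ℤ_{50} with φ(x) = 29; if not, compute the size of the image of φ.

10

φ(0) = 0^45 = 0.
φ(10): Repeated squaring mod 50: 10^1 ≡ 10, 10^2 ≡ 10² = 100 ≡ 0, 10^4 ≡ 0² = 0, 10^8 ≡ 0² = 0, 10^16 ≡ 0² = 0, 10^32 ≡ 0² = 0. Since 45 = 32 + 8 + 4 + 1, 10^45 ≡ 0·0·0·10: 0·0 = 0, then 0·0 = 0, then 0·10 = 0. So 10^45 ≡ 0 (mod 50).
So φ(0) = φ(10) = 0 while 0 ≠ 10, hence φ is not injective.
Since φ is not injective, we determine |image(φ)|. Computing x^45 mod 50 for each x (by repeated squaring, reducing mod 50 at every step), the values φ(0), φ(1), …, φ(49) are: 0, 1, 32, 43, 24, 25, 26, 7, 18, 49, 0, 1, 32, 43, 24, 25, 26, 7, 18, 49, 0, 1, 32, 43, 24, 25, 26, 7, 18, 49, 0, 1, 32, 43, 24, 25, 26, 7, 18, 49, 0, 1, 32, 43, 24, 25, 26, 7, 18, 49.
The distinct values are {0, 1, 7, 18, 24, 25, 26, 32, 43, 49}; there are 10 of them.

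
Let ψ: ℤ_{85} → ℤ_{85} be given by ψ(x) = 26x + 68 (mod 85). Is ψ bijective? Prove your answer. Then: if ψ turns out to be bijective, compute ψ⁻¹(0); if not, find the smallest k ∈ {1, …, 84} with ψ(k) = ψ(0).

By definition, ψ is injective when ψ(u) = ψ(v) forces u = v.
If ψ(u) = ψ(v), then 26u ≡ 26v (mod 85). Because gcd(26, 85) = 1, we may cancel 26 to get u ≡ v (mod 85).
We now compute 26⁻¹ mod 85 explicitly. Euclid's algorithm: 85 = 3·26 + 7, 26 = 3·7 + 5, 7 = 1·5 + 2, 5 = 2·2 + 1; back-substituting gives 1 = 36·26 − 11·85, so 26⁻¹ ≡ 36 (mod 85).
For any y ∈ ℤ_{85}, x = 36(y − 68) mod 85 satisfies ψ(x) = 26·36(y − 68) + 68 ≡ y (since 26·36 ≡ 1 mod 85). So every y has a preimage.
So ψ is bijective.
Since ψ is bijective, we compute ψ⁻¹(0): solve 26x + 68 ≡ 0 (mod 85), i.e. 26x ≡ 17 (mod 85).
Multiplying by 26⁻¹ = 36 gives x ≡ 36·17 = 612 = 7·85 + 17 ≡ 17 (mod 85).
Check: ψ(17) = 26·17 + 68 = 510 = 6·85 + 0 ≡ 0 (mod 85).

17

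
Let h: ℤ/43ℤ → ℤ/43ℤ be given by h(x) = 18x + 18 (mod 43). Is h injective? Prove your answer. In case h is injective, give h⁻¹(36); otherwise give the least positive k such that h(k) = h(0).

Suppose h(x_1) = h(x_2) in ℤ/43ℤ. Then 18x_1 + 18 ≡ 18x_2 + 18 (mod 43), therefore 18(x_1 − x_2) ≡ 0 (mod 43).
Since gcd(18, 43) = 1, 18 is invertible modulo 43, therefore x_1 − x_2 ≡ 0 (mod 43), i.e. x_1 = x_2.
So h is injective.
We now compute 18⁻¹ mod 43 explicitly. Euclid's algorithm: 43 = 2·18 + 7, 18 = 2·7 + 4, 7 = 1·4 + 3, 4 = 1·3 + 1; back-substituting gives 1 = 12·18 − 5·43, so 18⁻¹ ≡ 12 (mod 43).
Since h is injective, we find h⁻¹(36): we need 18x ≡ 36 − 18 ≡ 18 (mod 43). Using 18⁻¹ = 12: x ≡ 12·18 = 216 = 5·43 + 1, so x = 1.
Check: h(1) = 18·1 + 18 = 36 ≡ 36 (mod 43).

1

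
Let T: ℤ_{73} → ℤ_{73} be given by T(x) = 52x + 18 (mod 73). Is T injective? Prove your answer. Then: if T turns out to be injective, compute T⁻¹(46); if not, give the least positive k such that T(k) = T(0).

23

If T(s) = T(t), then 52s ≡ 52t (mod 73). Because gcd(52, 73) = 1, we may cancel 52 to get s ≡ t (mod 73).
So T is injective.
We now compute 52⁻¹ mod 73 explicitly. Euclid's algorithm: 73 = 1·52 + 21, 52 = 2·21 + 10, 21 = 2·10 + 1; back-substituting gives 1 = 66·52 − 47·73, so 52⁻¹ ≡ 66 (mod 73).
Since T is injective, we find T⁻¹(46): we need 52x ≡ 46 − 18 ≡ 28 (mod 73). Using 52⁻¹ = 66: x ≡ 66·28 = 1848 = 25·73 + 23, so x = 23.
Check: T(23) = 52·23 + 18 = 1214 = 16·73 + 46 ≡ 46 (mod 73).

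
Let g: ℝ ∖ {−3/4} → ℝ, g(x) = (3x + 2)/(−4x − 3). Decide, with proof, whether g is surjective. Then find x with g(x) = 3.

-11/15

If g(x) = −3/4, cross-multiplying gives −4(3x + 2) = 3(−4x − 3), which simplifies to −8 = −9 — false.  So −3/4 has no preimage and g is not surjective.
Solving g(x) = 3: cross-multiplying gives 3x + 2 = 3(−4x − 3), which rearranges to 15x = −11, so x = −11/15.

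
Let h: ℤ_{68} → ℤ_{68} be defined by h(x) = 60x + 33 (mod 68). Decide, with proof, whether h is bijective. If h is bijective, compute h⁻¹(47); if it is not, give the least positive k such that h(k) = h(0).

17

We have gcd(60, 68) = 4 > 1. Taking x_1 = 0 and x_2 = 17: h(0) = 33 and h(17) = 60·17 + 33 = 1053 ≡ 33 (mod 68).
So h(0) = h(17) while 0 ≠ 17, therefore h is not injective, hence not bijective.
Since h is not bijective, we find the least positive k with h(k) = h(0): this means 60k ≡ 0 (mod 68), i.e. 68 ∣ 60k. Since gcd(60, 68) = 4, dividing through by 4 this holds exactly when 17 ∣ 15k, and as gcd(15, 17) = 1, exactly when 17 ∣ k.
The smallest positive such k is 17.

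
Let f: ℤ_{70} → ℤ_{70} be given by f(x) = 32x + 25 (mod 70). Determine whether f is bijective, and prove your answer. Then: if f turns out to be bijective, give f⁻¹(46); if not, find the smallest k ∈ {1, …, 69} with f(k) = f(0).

35

We have gcd(32, 70) = 2 > 1. Taking s = 0 and t = 35: f(0) = 25 and f(35) = 32·35 + 25 = 1145 ≡ 25 (mod 70).
So f(0) = f(35) while 0 ≠ 35, so f is not injective, hence not bijective.
Since f is not bijective, we find the least positive k with f(k) = f(0): this means 32k ≡ 0 (mod 70), i.e. 70 ∣ 32k. Since gcd(32, 70) = 2, dividing through by 2 this holds exactly when 35 ∣ 16k, and as gcd(16, 35) = 1, exactly when 35 ∣ k.
The smallest positive such k is 35.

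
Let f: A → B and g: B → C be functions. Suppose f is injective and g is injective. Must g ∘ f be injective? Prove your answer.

Suppose (g ∘ f)(x_1) = (g ∘ f)(x_2), i.e. g(f(x_1)) = g(f(x_2)).
Since g is injective, f(x_1) = f(x_2). Since f is injective, x_1 = x_2. Therefore g ∘ f is injective.

injective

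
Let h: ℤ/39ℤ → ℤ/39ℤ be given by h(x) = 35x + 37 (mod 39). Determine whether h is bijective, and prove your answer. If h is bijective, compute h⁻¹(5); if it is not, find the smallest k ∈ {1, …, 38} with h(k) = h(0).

8

By definition, injectivity means: for all a, b in the domain, h(a) = h(b) implies a = b.
If h(a) = h(b), then 35a ≡ 35b (mod 39). Because gcd(35, 39) = 1, we may cancel 35 to get a ≡ b (mod 39).
We now compute 35⁻¹ mod 39 explicitly. Euclid's algorithm: 39 = 1·35 + 4, 35 = 8·4 + 3, 4 = 1·3 + 1; back-substituting gives 1 = 29·35 − 26·39, so 35⁻¹ ≡ 29 (mod 39).
For any y ∈ ℤ/39ℤ, x = 29(y − 37) mod 39 satisfies h(x) = 35·29(y − 37) + 37 ≡ y (since 35·29 ≡ 1 mod 39). So every y has a preimage.
Hence h is bijective.
Since h is bijective, we find h⁻¹(5): we need 35x ≡ 5 − 37 ≡ 7 (mod 39). Using 35⁻¹ = 29: x ≡ 29·7 = 203 = 5·39 + 8, so x = 8.
Check: h(8) = 35·8 + 37 = 317 = 8·39 + 5 ≡ 5 (mod 39).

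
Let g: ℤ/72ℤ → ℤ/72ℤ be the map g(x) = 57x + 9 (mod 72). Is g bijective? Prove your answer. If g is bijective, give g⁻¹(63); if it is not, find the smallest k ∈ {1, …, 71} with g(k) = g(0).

24

We have gcd(57, 72) = 3 > 1. Taking a = 0 and b = 24: g(0) = 9 and g(24) = 57·24 + 9 = 1377 ≡ 9 (mod 72).
So g(0) = g(24) while 0 ≠ 24, so g is not injective, hence not bijective.
Since g is not bijective, we find the least positive k with g(k) = g(0): this means 57k ≡ 0 (mod 72), i.e. 72 ∣ 57k. Since gcd(57, 72) = 3, dividing through by 3 this holds exactly when 24 ∣ 19k, and as gcd(19, 24) = 1, exactly when 24 ∣ k.
The smallest positive such k is 24.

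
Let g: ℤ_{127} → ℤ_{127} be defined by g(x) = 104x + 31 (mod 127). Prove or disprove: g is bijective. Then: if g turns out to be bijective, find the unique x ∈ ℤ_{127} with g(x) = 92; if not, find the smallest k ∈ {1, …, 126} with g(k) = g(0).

By definition, g is injective if g(x_1) = g(x_2) implies x_1 = x_2.
Suppose g(x_1) = g(x_2) in ℤ_{127}. Then 104x_1 + 31 ≡ 104x_2 + 31 (mod 127), therefore 104(x_1 − x_2) ≡ 0 (mod 127).
Since gcd(104, 127) = 1, 104 is invertible modulo 127, hence x_1 − x_2 ≡ 0 (mod 127), i.e. x_1 = x_2.
We now compute 104⁻¹ mod 127 explicitly. Euclid's algorithm: 127 = 1·104 + 23, 104 = 4·23 + 12, 23 = 1·12 + 11, 12 = 1·11 + 1; back-substituting gives 1 = 11·104 − 9·127, so 104⁻¹ ≡ 11 (mod 127).
Then y ↦ 11(y − 31) is a two-sided inverse to g, so every y ∈ ℤ_{127} has a preimage.
Thus g is bijective.
Since g is bijective, we compute g⁻¹(92): solve 104x + 31 ≡ 92 (mod 127), i.e. 104x ≡ 61 (mod 127).
Multiplying by 104⁻¹ = 11 gives x ≡ 11·61 = 671 = 5·127 + 36 ≡ 36 (mod 127).
Check: g(36) = 104·36 + 31 = 3775 = 29·127 + 92 ≡ 92 (mod 127).

36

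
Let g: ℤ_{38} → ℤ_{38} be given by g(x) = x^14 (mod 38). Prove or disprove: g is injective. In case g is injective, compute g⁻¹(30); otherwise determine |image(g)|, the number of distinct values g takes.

20

g(18): Repeated squaring mod 38: 18^1 ≡ 18, 18^2 ≡ 18² = 324 ≡ 20, 18^4 ≡ 20² = 400 ≡ 20, 18^8 ≡ 20² = 400 ≡ 20. Since 14 = 8 + 4 + 2, 18^14 ≡ 20·20·20: 20·20 = 400 ≡ 20, then 20·20 = 400 ≡ 20. So 18^14 ≡ 20 (mod 38).
g(20): Repeated squaring mod 38: 20^1 ≡ 20, 20^2 ≡ 20² = 400 ≡ 20, 20^4 ≡ 20² = 400 ≡ 20, 20^8 ≡ 20² = 400 ≡ 20. Since 14 = 8 + 4 + 2, 20^14 ≡ 20·20·20: 20·20 = 400 ≡ 20, then 20·20 = 400 ≡ 20. So 20^14 ≡ 20 (mod 38).
So g(18) = g(20) = 20 while 18 ≠ 20, so g is not injective.
Since g is not injective, we determine |image(g)|. Computing x^14 mod 38 for each x (by repeated squaring, reducing mod 38 at every step), the values g(0), g(1), …, g(37) are: 0, 1, 6, 23, 36, 9, 24, 11, 26, 35, 16, 7, 30, 5, 28, 17, 4, 25, 20, 19, 20, 25, 4, 17, 28, 5, 30, 7, 16, 35, 26, 11, 24, 9, 36, 23, 6, 1.
The distinct values are {0, 1, 4, 5, 6, 7, 9, 11, 16, 17, 19, 20, 23, 24, 25, 26, 28, 30, 35, 36}; there are 20 of them.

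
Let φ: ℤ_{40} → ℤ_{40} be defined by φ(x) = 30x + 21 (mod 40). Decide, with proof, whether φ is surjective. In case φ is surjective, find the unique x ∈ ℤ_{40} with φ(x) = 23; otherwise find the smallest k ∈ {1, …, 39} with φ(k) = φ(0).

Recall that surjectivity means every element of the codomain has a preimage under φ.
Since gcd(30, 40) = 10, we have 30x ≡ 0 (mod 10) for all x, so φ(x) ≡ 1 (mod 10).
But 0 ≢ 1 (mod 10), so 0 ∈ ℤ_{40} has no preimage. Thus φ is not surjective.
Since φ is not surjective, we find the least positive k with φ(k) = φ(0): this means 30k ≡ 0 (mod 40), i.e. 40 ∣ 30k. Since gcd(30, 40) = 10, dividing through by 10 this holds exactly when 4 ∣ 3k, and as gcd(3, 4) = 1, exactly when 4 ∣ k.
The smallest positive such k is 4.

4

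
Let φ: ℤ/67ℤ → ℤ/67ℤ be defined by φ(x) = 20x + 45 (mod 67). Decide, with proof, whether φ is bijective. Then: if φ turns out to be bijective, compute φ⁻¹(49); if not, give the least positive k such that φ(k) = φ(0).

27

If φ(x_1) = φ(x_2), then 20x_1 ≡ 20x_2 (mod 67). Because gcd(20, 67) = 1, we may cancel 20 to get x_1 ≡ x_2 (mod 67).
We now compute 20⁻¹ mod 67 explicitly. Euclid's algorithm: 67 = 3·20 + 7, 20 = 2·7 + 6, 7 = 1·6 + 1; back-substituting gives 1 = 57·20 − 17·67, so 20⁻¹ ≡ 57 (mod 67).
For any y ∈ ℤ/67ℤ, x = 57(y − 45) mod 67 satisfies φ(x) = 20·57(y − 45) + 45 ≡ y (since 20·57 ≡ 1 mod 67). So every y has a preimage.
Hence φ is bijective.
Since φ is bijective, we compute φ⁻¹(49): solve 20x + 45 ≡ 49 (mod 67), i.e. 20x ≡ 4 (mod 67).
Multiplying by 20⁻¹ = 57 gives x ≡ 57·4 = 228 = 3·67 + 27 ≡ 27 (mod 67).
Check: φ(27) = 20·27 + 45 = 585 = 8·67 + 49 ≡ 49 (mod 67).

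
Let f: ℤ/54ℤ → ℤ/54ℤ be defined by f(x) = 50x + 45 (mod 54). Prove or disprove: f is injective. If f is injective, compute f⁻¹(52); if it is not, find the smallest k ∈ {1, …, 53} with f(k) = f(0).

We have gcd(50, 54) = 2 > 1. Taking x_1 = 0 and x_2 = 27: f(0) = 45 and f(27) = 50·27 + 45 = 1395 ≡ 45 (mod 54).
So f(0) = f(27) while 0 ≠ 27, so f is not injective.
Since f is not injective, we find the least positive k with f(k) = f(0): this means 50k ≡ 0 (mod 54), i.e. 54 ∣ 50k. Since gcd(50, 54) = 2, dividing through by 2 this holds exactly when 27 ∣ 25k, and as gcd(25, 27) = 1, exactly when 27 ∣ k.
The smallest positive such k is 27.

27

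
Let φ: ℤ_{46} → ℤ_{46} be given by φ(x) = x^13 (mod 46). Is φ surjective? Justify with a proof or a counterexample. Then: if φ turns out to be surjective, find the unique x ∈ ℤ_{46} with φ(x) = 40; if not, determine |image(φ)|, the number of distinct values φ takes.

34

Computing x^13 mod 46 for each x (by repeated squaring, reducing mod 46 at every step), the values φ(0), φ(1), …, φ(45) are: 0, 1, 4, 9, 16, 21, 36, 43, 18, 35, 38, 17, 6, 31, 34, 5, 26, 33, 2, 7, 14, 19, 22, 23, 24, 27, 32, 39, 44, 13, 20, 41, 12, 15, 40, 29, 8, 11, 28, 3, 10, 25, 30, 37, 42, 45.
Every element of ℤ_{46} appears exactly once in this list, so φ is a bijection, and in particular surjective.
Since φ is surjective, we read off the preimage of 40 from the same table: φ(34) = 40, so φ⁻¹(40) = 34.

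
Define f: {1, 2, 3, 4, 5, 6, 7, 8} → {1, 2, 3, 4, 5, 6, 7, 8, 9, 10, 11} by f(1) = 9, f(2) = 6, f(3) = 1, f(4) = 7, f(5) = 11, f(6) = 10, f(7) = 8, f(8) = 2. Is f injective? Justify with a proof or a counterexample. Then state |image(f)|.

8

The values f(1), …, f(8) are 9, 6, 1, 7, 11, 10, 8, 2 — all distinct.
So f(a) = f(b) only when a = b, and f is injective.
The image of f is {1, 2, 6, 7, 8, 9, 10, 11}, which has 8 elements.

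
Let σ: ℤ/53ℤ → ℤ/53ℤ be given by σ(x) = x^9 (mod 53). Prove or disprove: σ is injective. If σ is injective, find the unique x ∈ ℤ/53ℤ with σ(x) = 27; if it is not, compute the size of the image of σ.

Since 53 is prime, the nonzero elements of ℤ/53ℤ form a cyclic group of order 52.
As gcd(9, 52) = 1, raising to the 9th power is a bijection on this group: if a^9 ≡ b^9 then (ab^{−1})^9 = 1, and the only element of order dividing gcd(9, 52) = 1 is 1, so a = b.
With σ(0) = 0 this makes σ injective on all of ℤ/53ℤ, hence bijective (finite equal-size domain and codomain). In particular σ is injective.
Since σ is injective, we find the preimage of 27. The inverse of x ↦ x^9 on (ℤ/53ℤ)^× is x ↦ x^29, because 9·29 = 261 = 5·52 + 1 ≡ 1 (mod 52) and x^{52} = 1 for x ≠ 0 (Fermat). So σ⁻¹(27) = 27^29 mod 53.
Repeated squaring mod 53: 27^1 ≡ 27, 27^2 ≡ 27² = 729 ≡ 40, 27^4 ≡ 40² = 1600 ≡ 10, 27^8 ≡ 10² = 100 ≡ 47, 27^16 ≡ 47² = 2209 ≡ 36. Since 29 = 16 + 8 + 4 + 1, 27^29 ≡ 36·47·10·27: 36·47 = 1692 ≡ 49, then 49·10 = 490 ≡ 13, then 13·27 = 351 ≡ 33. So 27^29 ≡ 33 (mod 53).
Hence σ⁻¹(27) = 33.

33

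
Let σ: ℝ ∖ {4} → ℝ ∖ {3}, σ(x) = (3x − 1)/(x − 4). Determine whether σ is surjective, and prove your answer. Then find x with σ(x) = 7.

For any y ≠ 3, solving y(x − 4) = 3x − 1 for x gives a well-defined x ≠ 4. So σ is surjective.
Solving σ(x) = 7: cross-multiplying gives 3x − 1 = 7(x − 4), which rearranges to −4x = −27, so x = 27/4.

27/4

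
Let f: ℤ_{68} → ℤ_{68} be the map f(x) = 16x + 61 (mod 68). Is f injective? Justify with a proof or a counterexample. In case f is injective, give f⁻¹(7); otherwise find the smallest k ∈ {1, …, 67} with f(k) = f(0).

17

Recall that injectivity means: for all a, b in the domain, f(a) = f(b) implies a = b.
We have gcd(16, 68) = 4 > 1. Taking a = 0 and b = 17: f(0) = 61 and f(17) = 16·17 + 61 = 333 ≡ 61 (mod 68).
So f(0) = f(17) while 0 ≠ 17, so f is not injective.
Since f is not injective, we find the least positive k with f(k) = f(0): this means 16k ≡ 0 (mod 68), i.e. 68 ∣ 16k. Since gcd(16, 68) = 4, dividing through by 4 this holds exactly when 17 ∣ 4k, and as gcd(4, 17) = 1, exactly when 17 ∣ k.
The smallest positive such k is 17.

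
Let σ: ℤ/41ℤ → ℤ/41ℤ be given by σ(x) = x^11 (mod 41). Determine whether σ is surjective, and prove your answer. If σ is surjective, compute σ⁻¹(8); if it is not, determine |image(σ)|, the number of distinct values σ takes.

Since 41 is prime, the nonzero elements of ℤ/41ℤ form a cyclic group of order 40.
As gcd(11, 40) = 1, raising to the 11th power is a bijection on this group: if x_1^11 ≡ x_2^11 then (x_1x_2^{−1})^11 = 1, and the only element of order dividing gcd(11, 40) = 1 is 1, so x_1 = x_2.
With σ(0) = 0 this makes σ injective on all of ℤ/41ℤ, hence bijective (finite equal-size domain and codomain). In particular σ is surjective.
Since σ is surjective, we find the preimage of 8. The inverse of x ↦ x^11 on (ℤ/41ℤ)^× is x ↦ x^11, because 11·11 = 121 = 3·40 + 1 ≡ 1 (mod 40) and x^{40} = 1 for x ≠ 0 (Fermat). So σ⁻¹(8) = 8^11 mod 41.
Repeated squaring mod 41: 8^1 ≡ 8, 8^2 ≡ 8² = 64 ≡ 23, 8^4 ≡ 23² = 529 ≡ 37, 8^8 ≡ 37² = 1369 ≡ 16. Since 11 = 8 + 2 + 1, 8^11 ≡ 16·23·8: 16·23 = 368 ≡ 40, then 40·8 = 320 ≡ 33. So 8^11 ≡ 33 (mod 41).
Hence σ⁻¹(8) = 33.

33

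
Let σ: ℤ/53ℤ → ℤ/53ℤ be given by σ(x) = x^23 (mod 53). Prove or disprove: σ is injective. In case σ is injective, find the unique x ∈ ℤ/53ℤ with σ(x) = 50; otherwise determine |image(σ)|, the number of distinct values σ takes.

45

Since 53 is prime, the nonzero elements of ℤ/53ℤ form a cyclic group of order 52.
As gcd(23, 52) = 1, raising to the 23rd power is a bijection on this group: if u^23 ≡ v^23 then (uv^{−1})^23 = 1, and the only element of order dividing gcd(23, 52) = 1 is 1, so u = v.
With σ(0) = 0 this makes σ injective on all of ℤ/53ℤ, hence bijective (finite equal-size domain and codomain). In particular σ is injective.
Since σ is injective, we find the preimage of 50. The inverse of x ↦ x^23 on (ℤ/53ℤ)^× is x ↦ x^43, because 23·43 = 989 = 19·52 + 1 ≡ 1 (mod 52) and x^{52} = 1 for x ≠ 0 (Fermat). So σ⁻¹(50) = 50^43 mod 53.
Repeated squaring mod 53: 50^1 ≡ 50, 50^2 ≡ 50² = 2500 ≡ 9, 50^4 ≡ 9² = 81 ≡ 28, 50^8 ≡ 28² = 784 ≡ 42, 50^16 ≡ 42² = 1764 ≡ 15, 50^32 ≡ 15² = 225 ≡ 13. Since 43 = 32 + 8 + 2 + 1, 50^43 ≡ 13·42·9·50: 13·42 = 546 ≡ 16, then 16·9 = 144 ≡ 38, then 38·50 = 1900 ≡ 45. So 50^43 ≡ 45 (mod 53).
Hence σ⁻¹(50) = 45.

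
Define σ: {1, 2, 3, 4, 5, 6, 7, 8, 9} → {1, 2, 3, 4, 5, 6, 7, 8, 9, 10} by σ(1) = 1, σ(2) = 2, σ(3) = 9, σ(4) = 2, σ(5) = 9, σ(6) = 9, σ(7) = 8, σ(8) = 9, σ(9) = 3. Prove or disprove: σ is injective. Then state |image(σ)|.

σ(2) = 2 = σ(4) with 2 ≠ 4, so σ is not injective.
The image of σ is {1, 2, 3, 8, 9}, which has 5 elements.

5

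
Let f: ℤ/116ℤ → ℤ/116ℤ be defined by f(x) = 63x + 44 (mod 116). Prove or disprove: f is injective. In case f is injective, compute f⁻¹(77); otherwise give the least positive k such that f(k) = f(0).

Recall that injectivity means: for all u, v in the domain, f(u) = f(v) implies u = v.
If f(u) = f(v), then 63u ≡ 63v (mod 116). Because gcd(63, 116) = 1, we may cancel 63 to get u ≡ v (mod 116).
So f is injective.
We now compute 63⁻¹ mod 116 explicitly. Euclid's algorithm: 116 = 1·63 + 53, 63 = 1·53 + 10, 53 = 5·10 + 3, 10 = 3·3 + 1; back-substituting gives 1 = 35·63 − 19·116, so 63⁻¹ ≡ 35 (mod 116).
Since f is injective, we compute f⁻¹(77): solve 63x + 44 ≡ 77 (mod 116), i.e. 63x ≡ 33 (mod 116).
Multiplying by 63⁻¹ = 35 gives x ≡ 35·33 = 1155 = 9·116 + 111 ≡ 111 (mod 116).
Check: f(111) = 63·111 + 44 = 7037 = 60·116 + 77 ≡ 77 (mod 116).

111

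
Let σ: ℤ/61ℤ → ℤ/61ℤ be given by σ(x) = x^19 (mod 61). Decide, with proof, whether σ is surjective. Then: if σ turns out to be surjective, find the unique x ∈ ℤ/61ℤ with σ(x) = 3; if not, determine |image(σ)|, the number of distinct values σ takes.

Since 61 is prime, the nonzero elements of ℤ/61ℤ form a cyclic group of order 60.
As gcd(19, 60) = 1, raising to the 19th power is a bijection on this group: if a^19 ≡ b^19 then (ab^{−1})^19 = 1, and the only element of order dividing gcd(19, 60) = 1 is 1, so a = b.
With σ(0) = 0 this makes σ injective on all of ℤ/61ℤ, hence bijective (finite equal-size domain and codomain). In particular σ is surjective.
Since σ is surjective, we find the preimage of 3. The inverse of x ↦ x^19 on (ℤ/61ℤ)^× is x ↦ x^19, because 19·19 = 361 = 6·60 + 1 ≡ 1 (mod 60) and x^{60} = 1 for x ≠ 0 (Fermat). So σ⁻¹(3) = 3^19 mod 61.
Repeated squaring mod 61: 3^1 ≡ 3, 3^2 ≡ 3² = 9, 3^4 ≡ 9² = 81 ≡ 20, 3^8 ≡ 20² = 400 ≡ 34, 3^16 ≡ 34² = 1156 ≡ 58. Since 19 = 16 + 2 + 1, 3^19 ≡ 58·9·3: 58·9 = 522 ≡ 34, then 34·3 = 102 ≡ 41. So 3^19 ≡ 41 (mod 61).
Hence σ⁻¹(3) = 41.

41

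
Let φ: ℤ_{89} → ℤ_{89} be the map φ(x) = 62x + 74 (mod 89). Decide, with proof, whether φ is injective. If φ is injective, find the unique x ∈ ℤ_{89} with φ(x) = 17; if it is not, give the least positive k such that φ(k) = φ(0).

12

Recall that φ is injective when φ(x_1) = φ(x_2) forces x_1 = x_2.
Suppose φ(x_1) = φ(x_2) in ℤ_{89}. Then 62x_1 + 74 ≡ 62x_2 + 74 (mod 89), so 62(x_1 − x_2) ≡ 0 (mod 89).
Since gcd(62, 89) = 1, 62 is invertible modulo 89, therefore x_1 − x_2 ≡ 0 (mod 89), i.e. x_1 = x_2.
So φ is injective.
We now compute 62⁻¹ mod 89 explicitly. Euclid's algorithm: 89 = 1·62 + 27, 62 = 2·27 + 8, 27 = 3·8 + 3, 8 = 2·3 + 2, 3 = 1·2 + 1; back-substituting gives 1 = 56·62 − 39·89, so 62⁻¹ ≡ 56 (mod 89).
Since φ is injective, we find φ⁻¹(17): we need 62x ≡ 17 − 74 ≡ 32 (mod 89). Using 62⁻¹ = 56: x ≡ 56·32 = 1792 = 20·89 + 12, so x = 12.
Check: φ(12) = 62·12 + 74 = 818 = 9·89 + 17 ≡ 17 (mod 89).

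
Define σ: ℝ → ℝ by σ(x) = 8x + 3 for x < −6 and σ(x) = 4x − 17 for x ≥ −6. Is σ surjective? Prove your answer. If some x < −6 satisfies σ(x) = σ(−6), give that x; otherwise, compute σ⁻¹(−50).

-53/8

Both pieces are strictly increasing (slopes 8 and 4), so each is injective on its own interval.
The left piece maps (−∞, −6) onto (−∞, −45); the right piece maps [−6, ∞) onto [−41, ∞).
The union (−∞, −45) ∪ [−41, ∞) omits the interval between −45 and −41; in particular −45 has no preimage. So σ is not surjective.
Because the two images are disjoint, no x < −6 has σ(x) = σ(−6), so we compute σ⁻¹(−50): −50 lies in (−∞, −45), so solve 8x + 3 = −50: x = (−50 − 3)/8 = −53/8.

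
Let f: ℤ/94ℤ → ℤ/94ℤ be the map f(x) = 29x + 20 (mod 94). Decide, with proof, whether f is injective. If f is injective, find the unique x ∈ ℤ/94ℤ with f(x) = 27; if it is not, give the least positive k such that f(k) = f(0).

91

Recall that f is injective if f(x_1) = f(x_2) implies x_1 = x_2.
If f(x_1) = f(x_2), then 29x_1 ≡ 29x_2 (mod 94). Because gcd(29, 94) = 1, we may cancel 29 to get x_1 ≡ x_2 (mod 94).
Hence f is injective.
We now compute 29⁻¹ mod 94 explicitly. Euclid's algorithm: 94 = 3·29 + 7, 29 = 4·7 + 1; back-substituting gives 1 = 13·29 − 4·94, so 29⁻¹ ≡ 13 (mod 94).
Since f is injective, we find f⁻¹(27): we need 29x ≡ 27 − 20 ≡ 7 (mod 94). Using 29⁻¹ = 13: x ≡ 13·7 = 91, so x = 91.
Check: f(91) = 29·91 + 20 = 2659 = 28·94 + 27 ≡ 27 (mod 94).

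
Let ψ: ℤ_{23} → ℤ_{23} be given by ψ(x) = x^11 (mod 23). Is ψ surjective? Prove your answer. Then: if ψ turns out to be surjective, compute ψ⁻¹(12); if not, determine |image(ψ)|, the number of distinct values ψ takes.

ψ(1) = 1^11 = 1.
ψ(2): Repeated squaring mod 23: 2^1 ≡ 2, 2^2 ≡ 2² = 4, 2^4 ≡ 4² = 16, 2^8 ≡ 16² = 256 ≡ 3. Since 11 = 8 + 2 + 1, 2^11 ≡ 3·4·2: 3·4 = 12, then 12·2 = 24 ≡ 1. So 2^11 ≡ 1 (mod 23).
So ψ(1) = ψ(2) = 1 while 1 ≠ 2, hence ψ is not injective.
A non-injective map from the 23-element set ℤ_{23} to itself takes at most 22 distinct values, so it cannot be surjective. Therefore ψ is not surjective.
Since ψ is not surjective, we determine |image(ψ)|. Computing x^11 mod 23 for each x (by repeated squaring, reducing mod 23 at every step), the values ψ(0), ψ(1), …, ψ(22) are: 0, 1, 1, 1, 1, 22, 1, 22, 1, 1, 22, 22, 1, 1, 22, 22, 1, 22, 1, 22, 22, 22, 22.
The distinct values are {0, 1, 22}; there are 3 of them.

3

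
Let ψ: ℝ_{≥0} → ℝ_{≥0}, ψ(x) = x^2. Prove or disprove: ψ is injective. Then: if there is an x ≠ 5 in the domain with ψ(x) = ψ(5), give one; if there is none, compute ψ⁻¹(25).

On ℝ_{≥0}, x ↦ x^2 is strictly increasing, so ψ(x_1) = ψ(x_2) forces x_1 = x_2. Hence ψ is injective.
Since x ↦ x^2 is strictly increasing on ℝ_{≥0}, it is injective there, so no x ≠ 5 in the domain has ψ(x) = ψ(5). We therefore compute ψ⁻¹(25) = 25^{1/2} = 5 (indeed 5^2 = 25).

5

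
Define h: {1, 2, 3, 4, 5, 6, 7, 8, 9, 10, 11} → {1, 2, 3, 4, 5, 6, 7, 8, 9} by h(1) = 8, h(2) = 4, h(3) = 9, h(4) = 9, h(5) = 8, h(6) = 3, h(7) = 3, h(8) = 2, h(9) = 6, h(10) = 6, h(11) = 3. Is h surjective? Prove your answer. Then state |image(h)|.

No element maps to 1, so h is not surjective.
The image of h is {2, 3, 4, 6, 8, 9}, which has 6 elements.

6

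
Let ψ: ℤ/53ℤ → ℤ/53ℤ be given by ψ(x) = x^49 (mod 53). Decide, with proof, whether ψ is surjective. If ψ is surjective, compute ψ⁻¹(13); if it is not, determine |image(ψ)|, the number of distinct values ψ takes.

47

Since 53 is prime, the nonzero elements of ℤ/53ℤ form a cyclic group of order 52.
As gcd(49, 52) = 1, raising to the 49th power is a bijection on this group: if s^49 ≡ t^49 then (st^{−1})^49 = 1, and the only element of order dividing gcd(49, 52) = 1 is 1, so s = t.
With ψ(0) = 0 this makes ψ injective on all of ℤ/53ℤ, hence bijective (finite equal-size domain and codomain). In particular ψ is surjective.
Since ψ is surjective, we find the preimage of 13. The inverse of x ↦ x^49 on (ℤ/53ℤ)^× is x ↦ x^17, because 49·17 = 833 = 16·52 + 1 ≡ 1 (mod 52) and x^{52} = 1 for x ≠ 0 (Fermat). So ψ⁻¹(13) = 13^17 mod 53.
Repeated squaring mod 53: 13^1 ≡ 13, 13^2 ≡ 13² = 169 ≡ 10, 13^4 ≡ 10² = 100 ≡ 47, 13^8 ≡ 47² = 2209 ≡ 36, 13^16 ≡ 36² = 1296 ≡ 24. Since 17 = 16 + 1, 13^17 ≡ 24·13: 24·13 = 312 ≡ 47. So 13^17 ≡ 47 (mod 53).
Hence ψ⁻¹(13) = 47.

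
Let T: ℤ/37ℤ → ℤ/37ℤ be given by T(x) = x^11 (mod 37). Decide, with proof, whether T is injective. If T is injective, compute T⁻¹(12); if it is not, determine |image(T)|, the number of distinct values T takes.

Since 37 is prime, the nonzero elements of ℤ/37ℤ form a cyclic group of order 36.
As gcd(11, 36) = 1, raising to the 11th power is a bijection on this group: if s^11 ≡ t^11 then (st^{−1})^11 = 1, and the only element of order dividing gcd(11, 36) = 1 is 1, so s = t.
With T(0) = 0 this makes T injective on all of ℤ/37ℤ, hence bijective (finite equal-size domain and codomain). In particular T is injective.
Since T is injective, we find the preimage of 12. The inverse of x ↦ x^11 on (ℤ/37ℤ)^× is x ↦ x^23, because 11·23 = 253 = 7·36 + 1 ≡ 1 (mod 36) and x^{36} = 1 for x ≠ 0 (Fermat). So T⁻¹(12) = 12^23 mod 37.
Repeated squaring mod 37: 12^1 ≡ 12, 12^2 ≡ 12² = 144 ≡ 33, 12^4 ≡ 33² = 1089 ≡ 16, 12^8 ≡ 16² = 256 ≡ 34, 12^16 ≡ 34² = 1156 ≡ 9. Since 23 = 16 + 4 + 2 + 1, 12^23 ≡ 9·16·33·12: 9·16 = 144 ≡ 33, then 33·33 = 1089 ≡ 16, then 16·12 = 192 ≡ 7. So 12^23 ≡ 7 (mod 37).
Hence T⁻¹(12) = 7.

7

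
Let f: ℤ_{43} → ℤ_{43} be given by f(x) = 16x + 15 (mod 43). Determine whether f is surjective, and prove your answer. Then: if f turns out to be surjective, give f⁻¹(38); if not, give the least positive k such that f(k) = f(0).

Since gcd(16, 43) = 1, 16 is invertible modulo 43. Euclid's algorithm: 43 = 2·16 + 11, 16 = 1·11 + 5, 11 = 2·5 + 1; back-substituting gives 1 = 35·16 − 13·43, so 16⁻¹ ≡ 35 (mod 43).
For any y ∈ ℤ_{43}, x = 35(y − 15) mod 43 satisfies f(x) = 16·35(y − 15) + 15 ≡ y (since 16·35 ≡ 1 mod 43). So every y has a preimage.
Therefore f is surjective.
Since f is surjective, we compute f⁻¹(38): solve 16x + 15 ≡ 38 (mod 43), i.e. 16x ≡ 23 (mod 43).
Multiplying by 16⁻¹ = 35 gives x ≡ 35·23 = 805 = 18·43 + 31 ≡ 31 (mod 43).
Check: f(31) = 16·31 + 15 = 511 = 11·43 + 38 ≡ 38 (mod 43).

31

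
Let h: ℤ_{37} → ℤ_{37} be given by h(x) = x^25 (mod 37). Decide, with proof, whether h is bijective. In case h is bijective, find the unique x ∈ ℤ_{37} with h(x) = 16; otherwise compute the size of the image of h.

Since 37 is prime, the nonzero elements of ℤ_{37} form a cyclic group of order 36.
As gcd(25, 36) = 1, raising to the 25th power is a bijection on this group: if x_1^25 ≡ x_2^25 then (x_1x_2^{−1})^25 = 1, and the only element of order dividing gcd(25, 36) = 1 is 1, so x_1 = x_2.
With h(0) = 0 this makes h injective on all of ℤ_{37}, hence bijective (finite equal-size domain and codomain). In particular h is bijective.
Since h is bijective, we find the preimage of 16. The inverse of x ↦ x^25 on (ℤ_{37})^× is x ↦ x^13, because 25·13 = 325 = 9·36 + 1 ≡ 1 (mod 36) and x^{36} = 1 for x ≠ 0 (Fermat). So h⁻¹(16) = 16^13 mod 37.
Repeated squaring mod 37: 16^1 ≡ 16, 16^2 ≡ 16² = 256 ≡ 34, 16^4 ≡ 34² = 1156 ≡ 9, 16^8 ≡ 9² = 81 ≡ 7. Since 13 = 8 + 4 + 1, 16^13 ≡ 7·9·16: 7·9 = 63 ≡ 26, then 26·16 = 416 ≡ 9. So 16^13 ≡ 9 (mod 37).
Hence h⁻¹(16) = 9.

9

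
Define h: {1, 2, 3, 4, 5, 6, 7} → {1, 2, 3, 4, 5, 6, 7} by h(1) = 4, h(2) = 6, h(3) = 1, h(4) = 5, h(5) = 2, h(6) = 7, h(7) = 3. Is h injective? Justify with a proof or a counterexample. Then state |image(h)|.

7

The values h(1), …, h(7) are 4, 6, 1, 5, 2, 7, 3 — all distinct.
So h(s) = h(t) only when s = t, and h is injective.
The image of h is {1, 2, 3, 4, 5, 6, 7}, which has 7 elements.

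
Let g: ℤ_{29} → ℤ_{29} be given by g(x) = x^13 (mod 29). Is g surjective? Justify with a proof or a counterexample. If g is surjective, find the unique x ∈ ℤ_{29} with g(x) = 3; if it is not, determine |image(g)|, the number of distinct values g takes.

19

Since 29 is prime, the nonzero elements of ℤ_{29} form a cyclic group of order 28.
As gcd(13, 28) = 1, raising to the 13th power is a bijection on this group: if x_1^13 ≡ x_2^13 then (x_1x_2^{−1})^13 = 1, and the only element of order dividing gcd(13, 28) = 1 is 1, so x_1 = x_2.
With g(0) = 0 this makes g injective on all of ℤ_{29}, hence bijective (finite equal-size domain and codomain). In particular g is surjective.
Since g is surjective, we find the preimage of 3. The inverse of x ↦ x^13 on (ℤ_{29})^× is x ↦ x^13, because 13·13 = 169 = 6·28 + 1 ≡ 1 (mod 28) and x^{28} = 1 for x ≠ 0 (Fermat). So g⁻¹(3) = 3^13 mod 29.
Repeated squaring mod 29: 3^1 ≡ 3, 3^2 ≡ 3² = 9, 3^4 ≡ 9² = 81 ≡ 23, 3^8 ≡ 23² = 529 ≡ 7. Since 13 = 8 + 4 + 1, 3^13 ≡ 7·23·3: 7·23 = 161 ≡ 16, then 16·3 = 48 ≡ 19. So 3^13 ≡ 19 (mod 29).
Hence g⁻¹(3) = 19.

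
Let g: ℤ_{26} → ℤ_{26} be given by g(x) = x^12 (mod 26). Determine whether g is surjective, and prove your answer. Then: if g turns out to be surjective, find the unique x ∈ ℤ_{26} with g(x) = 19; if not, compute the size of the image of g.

g(1) = 1^12 = 1.
g(3): Repeated squaring mod 26: 3^1 ≡ 3, 3^2 ≡ 3² = 9, 3^4 ≡ 9² = 81 ≡ 3, 3^8 ≡ 3² = 9. Since 12 = 8 + 4, 3^12 ≡ 9·3: 9·3 = 27 ≡ 1. So 3^12 ≡ 1 (mod 26).
So g(1) = g(3) = 1 while 1 ≠ 3, so g is not injective.
A non-injective map from the 26-element set ℤ_{26} to itself takes at most 25 distinct values, so it cannot be surjective. So g is not surjective.
Since g is not surjective, we determine |image(g)|. Computing x^12 mod 26 for each x (by repeated squaring, reducing mod 26 at every step), the values g(0), g(1), …, g(25) are: 0, 1, 14, 1, 14, 1, 14, 1, 14, 1, 14, 1, 14, 13, 14, 1, 14, 1, 14, 1, 14, 1, 14, 1, 14, 1.
The distinct values are {0, 1, 13, 14}; there are 4 of them.

4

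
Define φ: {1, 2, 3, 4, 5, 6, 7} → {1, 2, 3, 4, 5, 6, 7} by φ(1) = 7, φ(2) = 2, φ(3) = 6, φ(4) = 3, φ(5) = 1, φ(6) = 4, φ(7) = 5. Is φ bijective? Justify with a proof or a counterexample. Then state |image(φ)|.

The values 7, 2, 6, 3, 1, 4, 5 are a permutation of {1, 2, 3, 4, 5, 6, 7}: each element appears exactly once.
So φ is injective and surjective, hence bijective.
The image of φ is {1, 2, 3, 4, 5, 6, 7}, which has 7 elements.

7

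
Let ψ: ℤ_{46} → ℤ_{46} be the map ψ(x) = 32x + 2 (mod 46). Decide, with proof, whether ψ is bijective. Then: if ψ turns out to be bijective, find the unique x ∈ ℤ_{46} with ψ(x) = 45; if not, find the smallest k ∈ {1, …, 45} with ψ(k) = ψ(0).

We have gcd(32, 46) = 2 > 1. Taking x_1 = 0 and x_2 = 23: ψ(0) = 2 and ψ(23) = 32·23 + 2 = 738 ≡ 2 (mod 46).
So ψ(0) = ψ(23) while 0 ≠ 23, therefore ψ is not injective, hence not bijective.
Since ψ is not bijective, we find the least positive k with ψ(k) = ψ(0): this means 32k ≡ 0 (mod 46), i.e. 46 ∣ 32k. Since gcd(32, 46) = 2, dividing through by 2 this holds exactly when 23 ∣ 16k, and as gcd(16, 23) = 1, exactly when 23 ∣ k.
The smallest positive such k is 23.

23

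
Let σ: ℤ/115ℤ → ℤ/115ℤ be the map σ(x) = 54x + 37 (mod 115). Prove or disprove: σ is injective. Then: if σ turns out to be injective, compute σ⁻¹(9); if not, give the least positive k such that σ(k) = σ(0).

8

By definition, σ is injective if σ(a) = σ(b) implies a = b.
Suppose σ(a) = σ(b) in ℤ/115ℤ. Then 54a + 37 ≡ 54b + 37 (mod 115), therefore 54(a − b) ≡ 0 (mod 115).
Since gcd(54, 115) = 1, 54 is invertible modulo 115, therefore a − b ≡ 0 (mod 115), i.e. a = b.
Thus σ is injective.
We now compute 54⁻¹ mod 115 explicitly. Euclid's algorithm: 115 = 2·54 + 7, 54 = 7·7 + 5, 7 = 1·5 + 2, 5 = 2·2 + 1; back-substituting gives 1 = 49·54 − 23·115, so 54⁻¹ ≡ 49 (mod 115).
Since σ is injective, we find σ⁻¹(9): we need 54x ≡ 9 − 37 ≡ 87 (mod 115). Using 54⁻¹ = 49: x ≡ 49·87 = 4263 = 37·115 + 8, so x = 8.
Check: σ(8) = 54·8 + 37 = 469 = 4·115 + 9 ≡ 9 (mod 115).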